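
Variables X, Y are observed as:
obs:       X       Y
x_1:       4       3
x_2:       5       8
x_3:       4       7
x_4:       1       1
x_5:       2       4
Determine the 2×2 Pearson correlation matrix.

Step 1 — column means:
  mean(X) = (4 + 5 + 4 + 1 + 2) / 5 = 16/5 = 3.2
  mean(Y) = (3 + 8 + 7 + 1 + 4) / 5 = 23/5 = 4.6

Step 2 — sample variances and covariances s[i,j] = (1/(n-1)) · Σ_k (x_{k,i} - mean_i) · (x_{k,j} - mean_j), with n-1 = 4:
  s[X,X] = ((0.8)·(0.8) + (1.8)·(1.8) + (0.8)·(0.8) + (-2.2)·(-2.2) + (-1.2)·(-1.2)) / 4 = 10.8/4 = 2.7
  s[X,Y] = ((0.8)·(-1.6) + (1.8)·(3.4) + (0.8)·(2.4) + (-2.2)·(-3.6) + (-1.2)·(-0.6)) / 4 = 15.4/4 = 3.85
  s[Y,Y] = ((-1.6)·(-1.6) + (3.4)·(3.4) + (2.4)·(2.4) + (-3.6)·(-3.6) + (-0.6)·(-0.6)) / 4 = 33.2/4 = 8.3
  Sample standard deviations s_i = √(s[i,i]):
  s(X) = √(2.7) = 1.6432
  s(Y) = √(8.3) = 2.881

Step 3 — r_{ij} = s_{ij} / (s_i · s_j):
  r[X,X] = 1 (diagonal).
  r[X,Y] = 3.85 / (1.6432 · 2.881) = 3.85 / 4.7339 = 0.8133
  r[Y,Y] = 1 (diagonal).

R is symmetric with unit diagonal. Assembling:

R = [[1, 0.8133],
 [0.8133, 1]]


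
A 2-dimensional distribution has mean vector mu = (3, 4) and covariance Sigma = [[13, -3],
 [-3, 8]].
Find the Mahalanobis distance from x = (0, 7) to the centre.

Step 1 — centre the observation: (x - mu) = (-3, 3).

Step 2 — invert Sigma. det(Sigma) = 13·8 - (-3)² = 95.
  Sigma^{-1} = (1/det) · [[d, -b], [-b, a]] = [[0.0842, 0.0316],
 [0.0316, 0.1368]].

Step 3 — form the quadratic (x - mu)^T · Sigma^{-1} · (x - mu):
  Sigma^{-1} · (x - mu) = (-0.1579, 0.3158).
  (x - mu)^T · [Sigma^{-1} · (x - mu)] = (-3)·(-0.1579) + (3)·(0.3158) = 1.4211.

Step 4 — take square root: d = √(1.4211) ≈ 1.1921.

d(x, mu) = √(1.4211) ≈ 1.1921


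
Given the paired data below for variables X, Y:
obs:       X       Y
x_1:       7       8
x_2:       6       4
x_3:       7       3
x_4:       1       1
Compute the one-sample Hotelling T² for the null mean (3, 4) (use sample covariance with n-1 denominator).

Step 1 — sample mean vector:
  mean(X) = (7 + 6 + 7 + 1) / 4 = 21/4 = 5.25
  mean(Y) = (8 + 4 + 3 + 1) / 4 = 16/4 = 4
  x̄ = (5.25, 4),  deviation x̄ - mu_0 = (5.25, 4) - (3, 4) = (2.25, 0).

Step 2 — sample covariance matrix, S[i,j] = (1/(n-1)) · Σ_k (x_{k,i} - mean_i) · (x_{k,j} - mean_j), divisor n-1 = 3:
  S[X,X] = ((1.75)·(1.75) + (0.75)·(0.75) + (1.75)·(1.75) + (-4.25)·(-4.25)) / 3 = 24.75/3 = 8.25
  S[X,Y] = ((1.75)·(4) + (0.75)·(0) + (1.75)·(-1) + (-4.25)·(-3)) / 3 = 18/3 = 6
  S[Y,Y] = ((4)·(4) + (0)·(0) + (-1)·(-1) + (-3)·(-3)) / 3 = 26/3 = 8.6667
  S = [[8.25, 6],
 [6, 8.6667]].

Step 3 — invert S. det(S) = 8.25·8.6667 - (6)² = 35.5.
  S^{-1} = (1/det) · [[d, -b], [-b, a]] = [[0.2441, -0.169],
 [-0.169, 0.2324]].

Step 4 — quadratic form (x̄ - mu_0)^T · S^{-1} · (x̄ - mu_0):
  S^{-1} · (x̄ - mu_0) = (0.5493, -0.3803),
  (x̄ - mu_0)^T · [...] = (2.25)·(0.5493) + (0)·(-0.3803) = 1.2359.

Step 5 — scale by n: T² = 4 · 1.2359 = 4.9437.

T² ≈ 4.9437


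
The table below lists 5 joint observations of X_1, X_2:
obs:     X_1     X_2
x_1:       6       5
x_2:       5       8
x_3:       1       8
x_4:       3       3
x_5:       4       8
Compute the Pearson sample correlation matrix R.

Step 1 — column means:
  mean(X_1) = (6 + 5 + 1 + 3 + 4) / 5 = 19/5 = 3.8
  mean(X_2) = (5 + 8 + 8 + 3 + 8) / 5 = 32/5 = 6.4

Step 2 — sample variances and covariances s[i,j] = (1/(n-1)) · Σ_k (x_{k,i} - mean_i) · (x_{k,j} - mean_j), with n-1 = 4:
  s[X_1,X_1] = ((2.2)·(2.2) + (1.2)·(1.2) + (-2.8)·(-2.8) + (-0.8)·(-0.8) + (0.2)·(0.2)) / 4 = 14.8/4 = 3.7
  s[X_1,X_2] = ((2.2)·(-1.4) + (1.2)·(1.6) + (-2.8)·(1.6) + (-0.8)·(-3.4) + (0.2)·(1.6)) / 4 = -2.6/4 = -0.65
  s[X_2,X_2] = ((-1.4)·(-1.4) + (1.6)·(1.6) + (1.6)·(1.6) + (-3.4)·(-3.4) + (1.6)·(1.6)) / 4 = 21.2/4 = 5.3
  Sample standard deviations s_i = √(s[i,i]):
  s(X_1) = √(3.7) = 1.9235
  s(X_2) = √(5.3) = 2.3022

Step 3 — r_{ij} = s_{ij} / (s_i · s_j):
  r[X_1,X_1] = 1 (diagonal).
  r[X_1,X_2] = -0.65 / (1.9235 · 2.3022) = -0.65 / 4.4283 = -0.1468
  r[X_2,X_2] = 1 (diagonal).

R is symmetric with unit diagonal. Assembling:

R = [[1, -0.1468],
 [-0.1468, 1]]


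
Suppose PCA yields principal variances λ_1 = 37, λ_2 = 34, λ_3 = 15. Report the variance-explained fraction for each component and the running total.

Step 1 — total variance = trace(Sigma) = Σ λ_i = 37 + 34 + 15 = 86.

Step 2 — fraction explained by component i = λ_i / Σ λ:
  PC1: 37/86 = 0.4302
  PC2: 34/86 = 0.3953
  PC3: 15/86 = 0.1744

Step 3 — cumulative fraction after k components = (λ_1 + ... + λ_k) / Σ λ:
  k = 1: 37/86 = 0.4302
  k = 2: (37 + 34)/86 = 71/86 = 0.8256
  k = 3: (37 + 34 + 15)/86 = 86/86 = 1

Summary (fraction, with percent):

explained: PC1 0.4302 (43.02%), PC2 0.3953 (39.53%), PC3 0.1744 (17.44%);  cumulative: 0.4302, 0.8256, 1


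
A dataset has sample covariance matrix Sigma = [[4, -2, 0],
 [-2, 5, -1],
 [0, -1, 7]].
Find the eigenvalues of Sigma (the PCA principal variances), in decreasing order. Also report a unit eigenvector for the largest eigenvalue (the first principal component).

Step 1 — characteristic polynomial p(λ) = det(λI - Sigma) = λ³ - tr·λ² + c_1·λ - det, where tr = trace, c_1 = sum of the principal 2×2 minors, det = det(Sigma):
  tr = 4 + 5 + 7 = 16,
  c_1 = (4·5 - (-2)²) + (4·7 - (0)²) + (5·7 - (-1)²) = 16 + 28 + 34 = 78,
  det = 4·(5·7 - (-1)²) - (-2)·((-2)·7 - (-1)·(0)) + (0)·((-2)·(-1) - 5·(0)) = 4·(34) - (-2)·(-14) + (0)·(2) = 108.
  So p(λ) = λ³ - 16λ² + 78λ - 108.
Step 2 — look for an integer root (rational root theorem: any rational root is an integer divisor of 108). Testing λ = 6:
  p(6) = 216 - 576 + 468 - 108 = 0  ✓
  Dividing out (λ - 6): p(λ) = (λ - 6)(λ² - 10λ + 18).
Step 3 — remaining eigenvalues from the quadratic λ² - 10λ + 18 = 0:
  Δ = 10² - 4·18 = 100 - 72 = 28,  λ = (10 ± √28)/2 = (10 ± 5.2915)/2 ≈ 7.6458 or 2.3542.
  Sorted: λ_1 = 7.6458,  λ_2 = 6,  λ_3 = 2.3542  (check: sum = 16 = tr ✓).

Step 4 — unit eigenvector for λ_1 ≈ 7.6458: v spans the null space of (Sigma - λ_1 I), whose rows are
  r_1 = (-3.6458, -2, 0),  r_2 = (-2, -2.6458, -1),  r_3 = (0, -1, -0.6458).
  v is orthogonal to every row, so take v ∝ r_1 × r_2 = ((-2)·(-1) - (0)·(-2.6458), (0)·(-2) - (-3.6458)·(-1), (-3.6458)·(-2.6458) - (-2)·(-2)) ≈ (2, -3.6458, 5.6458).
  Let u = (2, -3.6458, 5.6458).
  ||u|| = √((2)² + (-3.6458)² + (5.6458)²) = √(49.166) ≈ 7.0118,  v_1 = u/||u|| ≈ (0.2852, -0.5199, 0.8052) (||v_1|| = 1).

λ_1 = 7.6458,  λ_2 = 6,  λ_3 = 2.3542;  v_1 ≈ (0.2852, -0.5199, 0.8052)


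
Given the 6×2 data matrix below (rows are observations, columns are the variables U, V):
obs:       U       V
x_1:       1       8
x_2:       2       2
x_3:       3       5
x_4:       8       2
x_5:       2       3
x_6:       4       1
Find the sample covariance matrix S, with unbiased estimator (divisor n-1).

Step 1 — column means:
  mean(U) = (1 + 2 + 3 + 8 + 2 + 4) / 6 = 20/6 = 3.3333
  mean(V) = (8 + 2 + 5 + 2 + 3 + 1) / 6 = 21/6 = 3.5

Step 2 — sample covariance S[i,j] = (1/(n-1)) · Σ_k (x_{k,i} - mean_i) · (x_{k,j} - mean_j), with n-1 = 5.
  S[U,U] = ((-2.3333)·(-2.3333) + (-1.3333)·(-1.3333) + (-0.3333)·(-0.3333) + (4.6667)·(4.6667) + (-1.3333)·(-1.3333) + (0.6667)·(0.6667)) / 5 = 31.3333/5 = 6.2667
  S[U,V] = ((-2.3333)·(4.5) + (-1.3333)·(-1.5) + (-0.3333)·(1.5) + (4.6667)·(-1.5) + (-1.3333)·(-0.5) + (0.6667)·(-2.5)) / 5 = -17/5 = -3.4
  S[V,V] = ((4.5)·(4.5) + (-1.5)·(-1.5) + (1.5)·(1.5) + (-1.5)·(-1.5) + (-0.5)·(-0.5) + (-2.5)·(-2.5)) / 5 = 33.5/5 = 6.7

S is symmetric (S[j,i] = S[i,j]). Assembling:

S = [[6.2667, -3.4],
 [-3.4, 6.7]]


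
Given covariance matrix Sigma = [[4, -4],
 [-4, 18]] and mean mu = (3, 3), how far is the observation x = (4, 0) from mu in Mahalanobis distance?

Step 1 — centre the observation: (x - mu) = (1, -3).

Step 2 — invert Sigma. det(Sigma) = 4·18 - (-4)² = 56.
  Sigma^{-1} = (1/det) · [[d, -b], [-b, a]] = [[0.3214, 0.0714],
 [0.0714, 0.0714]].

Step 3 — form the quadratic (x - mu)^T · Sigma^{-1} · (x - mu):
  Sigma^{-1} · (x - mu) = (0.1071, -0.1429).
  (x - mu)^T · [Sigma^{-1} · (x - mu)] = (1)·(0.1071) + (-3)·(-0.1429) = 0.5357.

Step 4 — take square root: d = √(0.5357) ≈ 0.7319.

d(x, mu) = √(0.5357) ≈ 0.7319


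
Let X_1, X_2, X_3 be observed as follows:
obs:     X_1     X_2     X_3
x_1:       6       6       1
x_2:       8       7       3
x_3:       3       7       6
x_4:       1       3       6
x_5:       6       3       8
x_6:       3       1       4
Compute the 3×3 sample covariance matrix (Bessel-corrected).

Step 1 — column means:
  mean(X_1) = (6 + 8 + 3 + 1 + 6 + 3) / 6 = 27/6 = 4.5
  mean(X_2) = (6 + 7 + 7 + 3 + 3 + 1) / 6 = 27/6 = 4.5
  mean(X_3) = (1 + 3 + 6 + 6 + 8 + 4) / 6 = 28/6 = 4.6667

Step 2 — sample covariance S[i,j] = (1/(n-1)) · Σ_k (x_{k,i} - mean_i) · (x_{k,j} - mean_j), with n-1 = 5.
  S[X_1,X_1] = ((1.5)·(1.5) + (3.5)·(3.5) + (-1.5)·(-1.5) + (-3.5)·(-3.5) + (1.5)·(1.5) + (-1.5)·(-1.5)) / 5 = 33.5/5 = 6.7
  S[X_1,X_2] = ((1.5)·(1.5) + (3.5)·(2.5) + (-1.5)·(2.5) + (-3.5)·(-1.5) + (1.5)·(-1.5) + (-1.5)·(-3.5)) / 5 = 15.5/5 = 3.1
  S[X_1,X_3] = ((1.5)·(-3.6667) + (3.5)·(-1.6667) + (-1.5)·(1.3333) + (-3.5)·(1.3333) + (1.5)·(3.3333) + (-1.5)·(-0.6667)) / 5 = -12/5 = -2.4
  S[X_2,X_2] = ((1.5)·(1.5) + (2.5)·(2.5) + (2.5)·(2.5) + (-1.5)·(-1.5) + (-1.5)·(-1.5) + (-3.5)·(-3.5)) / 5 = 31.5/5 = 6.3
  S[X_2,X_3] = ((1.5)·(-3.6667) + (2.5)·(-1.6667) + (2.5)·(1.3333) + (-1.5)·(1.3333) + (-1.5)·(3.3333) + (-3.5)·(-0.6667)) / 5 = -11/5 = -2.2
  S[X_3,X_3] = ((-3.6667)·(-3.6667) + (-1.6667)·(-1.6667) + (1.3333)·(1.3333) + (1.3333)·(1.3333) + (3.3333)·(3.3333) + (-0.6667)·(-0.6667)) / 5 = 31.3333/5 = 6.2667

S is symmetric (S[j,i] = S[i,j]). Assembling:

S = [[6.7, 3.1, -2.4],
 [3.1, 6.3, -2.2],
 [-2.4, -2.2, 6.2667]]


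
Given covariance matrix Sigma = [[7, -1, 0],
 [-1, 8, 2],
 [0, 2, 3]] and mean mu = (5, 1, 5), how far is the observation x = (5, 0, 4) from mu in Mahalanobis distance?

Step 1 — centre the observation: (x - mu) = (0, -1, -1).

Step 2 — invert Sigma (cofactor / det for 3×3, or solve directly):
  Sigma^{-1} = [[0.146, 0.0219, -0.0146],
 [0.0219, 0.1533, -0.1022],
 [-0.0146, -0.1022, 0.4015]].

Step 3 — form the quadratic (x - mu)^T · Sigma^{-1} · (x - mu):
  Sigma^{-1} · (x - mu) = (-0.0073, -0.0511, -0.2993).
  (x - mu)^T · [Sigma^{-1} · (x - mu)] = (0)·(-0.0073) + (-1)·(-0.0511) + (-1)·(-0.2993) = 0.3504.

Step 4 — take square root: d = √(0.3504) ≈ 0.5919.

d(x, mu) = √(0.3504) ≈ 0.5919


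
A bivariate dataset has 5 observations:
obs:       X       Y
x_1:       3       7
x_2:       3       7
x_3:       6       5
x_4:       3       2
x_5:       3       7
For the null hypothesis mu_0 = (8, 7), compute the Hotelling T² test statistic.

Step 1 — sample mean vector:
  mean(X) = (3 + 3 + 6 + 3 + 3) / 5 = 18/5 = 3.6
  mean(Y) = (7 + 7 + 5 + 2 + 7) / 5 = 28/5 = 5.6
  x̄ = (3.6, 5.6),  deviation x̄ - mu_0 = (3.6, 5.6) - (8, 7) = (-4.4, -1.4).

Step 2 — sample covariance matrix, S[i,j] = (1/(n-1)) · Σ_k (x_{k,i} - mean_i) · (x_{k,j} - mean_j), divisor n-1 = 4:
  S[X,X] = ((-0.6)·(-0.6) + (-0.6)·(-0.6) + (2.4)·(2.4) + (-0.6)·(-0.6) + (-0.6)·(-0.6)) / 4 = 7.2/4 = 1.8
  S[X,Y] = ((-0.6)·(1.4) + (-0.6)·(1.4) + (2.4)·(-0.6) + (-0.6)·(-3.6) + (-0.6)·(1.4)) / 4 = -1.8/4 = -0.45
  S[Y,Y] = ((1.4)·(1.4) + (1.4)·(1.4) + (-0.6)·(-0.6) + (-3.6)·(-3.6) + (1.4)·(1.4)) / 4 = 19.2/4 = 4.8
  S = [[1.8, -0.45],
 [-0.45, 4.8]].

Step 3 — invert S. det(S) = 1.8·4.8 - (-0.45)² = 8.4375.
  S^{-1} = (1/det) · [[d, -b], [-b, a]] = [[0.5689, 0.0533],
 [0.0533, 0.2133]].

Step 4 — quadratic form (x̄ - mu_0)^T · S^{-1} · (x̄ - mu_0):
  S^{-1} · (x̄ - mu_0) = (-2.5778, -0.5333),
  (x̄ - mu_0)^T · [...] = (-4.4)·(-2.5778) + (-1.4)·(-0.5333) = 12.0889.

Step 5 — scale by n: T² = 5 · 12.0889 = 60.4444.

T² ≈ 60.4444


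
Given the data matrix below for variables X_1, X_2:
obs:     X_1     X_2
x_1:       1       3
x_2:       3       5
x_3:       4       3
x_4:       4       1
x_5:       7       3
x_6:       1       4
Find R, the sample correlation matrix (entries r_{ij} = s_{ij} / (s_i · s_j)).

Step 1 — column means:
  mean(X_1) = (1 + 3 + 4 + 4 + 7 + 1) / 6 = 20/6 = 3.3333
  mean(X_2) = (3 + 5 + 3 + 1 + 3 + 4) / 6 = 19/6 = 3.1667

Step 2 — sample variances and covariances s[i,j] = (1/(n-1)) · Σ_k (x_{k,i} - mean_i) · (x_{k,j} - mean_j), with n-1 = 5:
  s[X_1,X_1] = ((-2.3333)·(-2.3333) + (-0.3333)·(-0.3333) + (0.6667)·(0.6667) + (0.6667)·(0.6667) + (3.6667)·(3.6667) + (-2.3333)·(-2.3333)) / 5 = 25.3333/5 = 5.0667
  s[X_1,X_2] = ((-2.3333)·(-0.1667) + (-0.3333)·(1.8333) + (0.6667)·(-0.1667) + (0.6667)·(-2.1667) + (3.6667)·(-0.1667) + (-2.3333)·(0.8333)) / 5 = -4.3333/5 = -0.8667
  s[X_2,X_2] = ((-0.1667)·(-0.1667) + (1.8333)·(1.8333) + (-0.1667)·(-0.1667) + (-2.1667)·(-2.1667) + (-0.1667)·(-0.1667) + (0.8333)·(0.8333)) / 5 = 8.8333/5 = 1.7667
  Sample standard deviations s_i = √(s[i,i]):
  s(X_1) = √(5.0667) = 2.2509
  s(X_2) = √(1.7667) = 1.3292

Step 3 — r_{ij} = s_{ij} / (s_i · s_j):
  r[X_1,X_1] = 1 (diagonal).
  r[X_1,X_2] = -0.8667 / (2.2509 · 1.3292) = -0.8667 / 2.9918 = -0.2897
  r[X_2,X_2] = 1 (diagonal).

R is symmetric with unit diagonal. Assembling:

R = [[1, -0.2897],
 [-0.2897, 1]]


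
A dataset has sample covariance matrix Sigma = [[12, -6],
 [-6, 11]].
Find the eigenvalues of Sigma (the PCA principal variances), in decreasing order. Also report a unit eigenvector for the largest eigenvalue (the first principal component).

Step 1 — characteristic polynomial of 2×2 Sigma:
  det(Sigma - λI) = λ² - trace · λ + det = 0.
  trace = 12 + 11 = 23, det = 12·11 - (-6)² = 96.
Step 2 — discriminant:
  Δ = trace² - 4·det = 529 - 384 = 145.
Step 3 — eigenvalues:
  λ = (trace ± √Δ)/2 = (23 ± 12.0416)/2,
  λ_1 = 17.5208,  λ_2 = 5.4792.

Step 4 — unit eigenvector for λ_1: solve (Sigma - λ_1 I)v = 0. First row:
  (12 - 17.5208)·v_x + (-6)·v_y = 0, i.e. (-5.5208)·v_x + (-6)·v_y = 0,
  so v ∝ (b, λ_1 - a) = (-6, 5.5208); multiply by -1 so the first entry is positive: u = (6, -5.5208).
  ||u|| = √((6)² + (-5.5208)²) = √(66.4792) ≈ 8.1535,
  v_1 = u/||u|| ≈ (0.7359, -0.6771) (||v_1|| = 1).

λ_1 = 17.5208,  λ_2 = 5.4792;  v_1 ≈ (0.7359, -0.6771)


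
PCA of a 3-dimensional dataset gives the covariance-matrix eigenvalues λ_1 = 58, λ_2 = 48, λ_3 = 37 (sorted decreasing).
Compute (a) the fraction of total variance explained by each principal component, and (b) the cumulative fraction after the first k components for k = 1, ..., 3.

Step 1 — total variance = trace(Sigma) = Σ λ_i = 58 + 48 + 37 = 143.

Step 2 — fraction explained by component i = λ_i / Σ λ:
  PC1: 58/143 = 0.4056
  PC2: 48/143 = 0.3357
  PC3: 37/143 = 0.2587

Step 3 — cumulative fraction after k components = (λ_1 + ... + λ_k) / Σ λ:
  k = 1: 58/143 = 0.4056
  k = 2: (58 + 48)/143 = 106/143 = 0.7413
  k = 3: (58 + 48 + 37)/143 = 143/143 = 1

Summary (fraction, with percent):

explained: PC1 0.4056 (40.56%), PC2 0.3357 (33.57%), PC3 0.2587 (25.87%);  cumulative: 0.4056, 0.7413, 1


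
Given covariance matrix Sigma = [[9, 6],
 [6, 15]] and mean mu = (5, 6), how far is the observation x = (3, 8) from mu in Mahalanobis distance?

Step 1 — centre the observation: (x - mu) = (-2, 2).

Step 2 — invert Sigma. det(Sigma) = 9·15 - (6)² = 99.
  Sigma^{-1} = (1/det) · [[d, -b], [-b, a]] = [[0.1515, -0.0606],
 [-0.0606, 0.0909]].

Step 3 — form the quadratic (x - mu)^T · Sigma^{-1} · (x - mu):
  Sigma^{-1} · (x - mu) = (-0.4242, 0.303).
  (x - mu)^T · [Sigma^{-1} · (x - mu)] = (-2)·(-0.4242) + (2)·(0.303) = 1.4545.

Step 4 — take square root: d = √(1.4545) ≈ 1.206.

d(x, mu) = √(1.4545) ≈ 1.206


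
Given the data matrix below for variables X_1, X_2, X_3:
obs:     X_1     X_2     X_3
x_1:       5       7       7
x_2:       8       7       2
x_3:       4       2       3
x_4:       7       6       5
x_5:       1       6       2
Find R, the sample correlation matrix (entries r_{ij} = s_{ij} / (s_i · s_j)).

Step 1 — column means:
  mean(X_1) = (5 + 8 + 4 + 7 + 1) / 5 = 25/5 = 5
  mean(X_2) = (7 + 7 + 2 + 6 + 6) / 5 = 28/5 = 5.6
  mean(X_3) = (7 + 2 + 3 + 5 + 2) / 5 = 19/5 = 3.8

Step 2 — sample variances and covariances s[i,j] = (1/(n-1)) · Σ_k (x_{k,i} - mean_i) · (x_{k,j} - mean_j), with n-1 = 4:
  s[X_1,X_1] = ((0)·(0) + (3)·(3) + (-1)·(-1) + (2)·(2) + (-4)·(-4)) / 4 = 30/4 = 7.5
  s[X_1,X_2] = ((0)·(1.4) + (3)·(1.4) + (-1)·(-3.6) + (2)·(0.4) + (-4)·(0.4)) / 4 = 7/4 = 1.75
  s[X_1,X_3] = ((0)·(3.2) + (3)·(-1.8) + (-1)·(-0.8) + (2)·(1.2) + (-4)·(-1.8)) / 4 = 5/4 = 1.25
  s[X_2,X_2] = ((1.4)·(1.4) + (1.4)·(1.4) + (-3.6)·(-3.6) + (0.4)·(0.4) + (0.4)·(0.4)) / 4 = 17.2/4 = 4.3
  s[X_2,X_3] = ((1.4)·(3.2) + (1.4)·(-1.8) + (-3.6)·(-0.8) + (0.4)·(1.2) + (0.4)·(-1.8)) / 4 = 4.6/4 = 1.15
  s[X_3,X_3] = ((3.2)·(3.2) + (-1.8)·(-1.8) + (-0.8)·(-0.8) + (1.2)·(1.2) + (-1.8)·(-1.8)) / 4 = 18.8/4 = 4.7
  Sample standard deviations s_i = √(s[i,i]):
  s(X_1) = √(7.5) = 2.7386
  s(X_2) = √(4.3) = 2.0736
  s(X_3) = √(4.7) = 2.1679

Step 3 — r_{ij} = s_{ij} / (s_i · s_j):
  r[X_1,X_1] = 1 (diagonal).
  r[X_1,X_2] = 1.75 / (2.7386 · 2.0736) = 1.75 / 5.6789 = 0.3082
  r[X_1,X_3] = 1.25 / (2.7386 · 2.1679) = 1.25 / 5.9372 = 0.2105
  r[X_2,X_2] = 1 (diagonal).
  r[X_2,X_3] = 1.15 / (2.0736 · 2.1679) = 1.15 / 4.4956 = 0.2558
  r[X_3,X_3] = 1 (diagonal).

R is symmetric with unit diagonal. Assembling:

R = [[1, 0.3082, 0.2105],
 [0.3082, 1, 0.2558],
 [0.2105, 0.2558, 1]]


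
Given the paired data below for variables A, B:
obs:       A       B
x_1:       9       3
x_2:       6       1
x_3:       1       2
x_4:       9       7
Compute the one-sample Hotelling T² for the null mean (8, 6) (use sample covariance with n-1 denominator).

Step 1 — sample mean vector:
  mean(A) = (9 + 6 + 1 + 9) / 4 = 25/4 = 6.25
  mean(B) = (3 + 1 + 2 + 7) / 4 = 13/4 = 3.25
  x̄ = (6.25, 3.25),  deviation x̄ - mu_0 = (6.25, 3.25) - (8, 6) = (-1.75, -2.75).

Step 2 — sample covariance matrix, S[i,j] = (1/(n-1)) · Σ_k (x_{k,i} - mean_i) · (x_{k,j} - mean_j), divisor n-1 = 3:
  S[A,A] = ((2.75)·(2.75) + (-0.25)·(-0.25) + (-5.25)·(-5.25) + (2.75)·(2.75)) / 3 = 42.75/3 = 14.25
  S[A,B] = ((2.75)·(-0.25) + (-0.25)·(-2.25) + (-5.25)·(-1.25) + (2.75)·(3.75)) / 3 = 16.75/3 = 5.5833
  S[B,B] = ((-0.25)·(-0.25) + (-2.25)·(-2.25) + (-1.25)·(-1.25) + (3.75)·(3.75)) / 3 = 20.75/3 = 6.9167
  S = [[14.25, 5.5833],
 [5.5833, 6.9167]].

Step 3 — invert S. det(S) = 14.25·6.9167 - (5.5833)² = 67.3889.
  S^{-1} = (1/det) · [[d, -b], [-b, a]] = [[0.1026, -0.0829],
 [-0.0829, 0.2115]].

Step 4 — quadratic form (x̄ - mu_0)^T · S^{-1} · (x̄ - mu_0):
  S^{-1} · (x̄ - mu_0) = (0.0482, -0.4365),
  (x̄ - mu_0)^T · [...] = (-1.75)·(0.0482) + (-2.75)·(-0.4365) = 1.116.

Step 5 — scale by n: T² = 4 · 1.116 = 4.4641.

T² ≈ 4.4641


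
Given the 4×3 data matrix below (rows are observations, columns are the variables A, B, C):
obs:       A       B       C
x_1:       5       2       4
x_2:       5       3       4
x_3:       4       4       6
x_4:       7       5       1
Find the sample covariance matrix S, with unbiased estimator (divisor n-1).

Step 1 — column means:
  mean(A) = (5 + 5 + 4 + 7) / 4 = 21/4 = 5.25
  mean(B) = (2 + 3 + 4 + 5) / 4 = 14/4 = 3.5
  mean(C) = (4 + 4 + 6 + 1) / 4 = 15/4 = 3.75

Step 2 — sample covariance S[i,j] = (1/(n-1)) · Σ_k (x_{k,i} - mean_i) · (x_{k,j} - mean_j), with n-1 = 3.
  S[A,A] = ((-0.25)·(-0.25) + (-0.25)·(-0.25) + (-1.25)·(-1.25) + (1.75)·(1.75)) / 3 = 4.75/3 = 1.5833
  S[A,B] = ((-0.25)·(-1.5) + (-0.25)·(-0.5) + (-1.25)·(0.5) + (1.75)·(1.5)) / 3 = 2.5/3 = 0.8333
  S[A,C] = ((-0.25)·(0.25) + (-0.25)·(0.25) + (-1.25)·(2.25) + (1.75)·(-2.75)) / 3 = -7.75/3 = -2.5833
  S[B,B] = ((-1.5)·(-1.5) + (-0.5)·(-0.5) + (0.5)·(0.5) + (1.5)·(1.5)) / 3 = 5/3 = 1.6667
  S[B,C] = ((-1.5)·(0.25) + (-0.5)·(0.25) + (0.5)·(2.25) + (1.5)·(-2.75)) / 3 = -3.5/3 = -1.1667
  S[C,C] = ((0.25)·(0.25) + (0.25)·(0.25) + (2.25)·(2.25) + (-2.75)·(-2.75)) / 3 = 12.75/3 = 4.25

S is symmetric (S[j,i] = S[i,j]). Assembling:

S = [[1.5833, 0.8333, -2.5833],
 [0.8333, 1.6667, -1.1667],
 [-2.5833, -1.1667, 4.25]]


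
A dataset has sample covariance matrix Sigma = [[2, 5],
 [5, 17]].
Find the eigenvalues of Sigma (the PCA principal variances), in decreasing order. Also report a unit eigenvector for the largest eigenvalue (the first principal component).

Step 1 — characteristic polynomial of 2×2 Sigma:
  det(Sigma - λI) = λ² - trace · λ + det = 0.
  trace = 2 + 17 = 19, det = 2·17 - (5)² = 9.
Step 2 — discriminant:
  Δ = trace² - 4·det = 361 - 36 = 325.
Step 3 — eigenvalues:
  λ = (trace ± √Δ)/2 = (19 ± 18.0278)/2,
  λ_1 = 18.5139,  λ_2 = 0.4861.

Step 4 — unit eigenvector for λ_1: solve (Sigma - λ_1 I)v = 0. First row:
  (2 - 18.5139)·v_x + (5)·v_y = 0, i.e. (-16.5139)·v_x + (5)·v_y = 0,
  so v ∝ (b, λ_1 - a) = (5, 16.5139) = u.
  ||u|| = √((5)² + (16.5139)²) = √(297.7082) ≈ 17.2542,
  v_1 = u/||u|| ≈ (0.2898, 0.9571) (||v_1|| = 1).

λ_1 = 18.5139,  λ_2 = 0.4861;  v_1 ≈ (0.2898, 0.9571)


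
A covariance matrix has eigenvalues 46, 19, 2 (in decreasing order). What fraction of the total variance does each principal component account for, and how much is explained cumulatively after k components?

Step 1 — total variance = trace(Sigma) = Σ λ_i = 46 + 19 + 2 = 67.

Step 2 — fraction explained by component i = λ_i / Σ λ:
  PC1: 46/67 = 0.6866
  PC2: 19/67 = 0.2836
  PC3: 2/67 = 0.0299

Step 3 — cumulative fraction after k components = (λ_1 + ... + λ_k) / Σ λ:
  k = 1: 46/67 = 0.6866
  k = 2: (46 + 19)/67 = 65/67 = 0.9701
  k = 3: (46 + 19 + 2)/67 = 67/67 = 1

Summary (fraction, with percent):

explained: PC1 0.6866 (68.66%), PC2 0.2836 (28.36%), PC3 0.0299 (2.99%);  cumulative: 0.6866, 0.9701, 1


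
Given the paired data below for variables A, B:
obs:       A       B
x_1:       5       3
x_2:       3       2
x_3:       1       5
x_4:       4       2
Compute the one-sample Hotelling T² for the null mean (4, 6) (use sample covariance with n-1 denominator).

Step 1 — sample mean vector:
  mean(A) = (5 + 3 + 1 + 4) / 4 = 13/4 = 3.25
  mean(B) = (3 + 2 + 5 + 2) / 4 = 12/4 = 3
  x̄ = (3.25, 3),  deviation x̄ - mu_0 = (3.25, 3) - (4, 6) = (-0.75, -3).

Step 2 — sample covariance matrix, S[i,j] = (1/(n-1)) · Σ_k (x_{k,i} - mean_i) · (x_{k,j} - mean_j), divisor n-1 = 3:
  S[A,A] = ((1.75)·(1.75) + (-0.25)·(-0.25) + (-2.25)·(-2.25) + (0.75)·(0.75)) / 3 = 8.75/3 = 2.9167
  S[A,B] = ((1.75)·(0) + (-0.25)·(-1) + (-2.25)·(2) + (0.75)·(-1)) / 3 = -5/3 = -1.6667
  S[B,B] = ((0)·(0) + (-1)·(-1) + (2)·(2) + (-1)·(-1)) / 3 = 6/3 = 2
  S = [[2.9167, -1.6667],
 [-1.6667, 2]].

Step 3 — invert S. det(S) = 2.9167·2 - (-1.6667)² = 3.0556.
  S^{-1} = (1/det) · [[d, -b], [-b, a]] = [[0.6545, 0.5455],
 [0.5455, 0.9545]].

Step 4 — quadratic form (x̄ - mu_0)^T · S^{-1} · (x̄ - mu_0):
  S^{-1} · (x̄ - mu_0) = (-2.1273, -3.2727),
  (x̄ - mu_0)^T · [...] = (-0.75)·(-2.1273) + (-3)·(-3.2727) = 11.4136.

Step 5 — scale by n: T² = 4 · 11.4136 = 45.6545.

T² ≈ 45.6545


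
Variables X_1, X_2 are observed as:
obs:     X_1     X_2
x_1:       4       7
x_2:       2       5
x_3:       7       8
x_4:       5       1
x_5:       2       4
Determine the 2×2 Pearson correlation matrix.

Step 1 — column means:
  mean(X_1) = (4 + 2 + 7 + 5 + 2) / 5 = 20/5 = 4
  mean(X_2) = (7 + 5 + 8 + 1 + 4) / 5 = 25/5 = 5

Step 2 — sample variances and covariances s[i,j] = (1/(n-1)) · Σ_k (x_{k,i} - mean_i) · (x_{k,j} - mean_j), with n-1 = 4:
  s[X_1,X_1] = ((0)·(0) + (-2)·(-2) + (3)·(3) + (1)·(1) + (-2)·(-2)) / 4 = 18/4 = 4.5
  s[X_1,X_2] = ((0)·(2) + (-2)·(0) + (3)·(3) + (1)·(-4) + (-2)·(-1)) / 4 = 7/4 = 1.75
  s[X_2,X_2] = ((2)·(2) + (0)·(0) + (3)·(3) + (-4)·(-4) + (-1)·(-1)) / 4 = 30/4 = 7.5
  Sample standard deviations s_i = √(s[i,i]):
  s(X_1) = √(4.5) = 2.1213
  s(X_2) = √(7.5) = 2.7386

Step 3 — r_{ij} = s_{ij} / (s_i · s_j):
  r[X_1,X_1] = 1 (diagonal).
  r[X_1,X_2] = 1.75 / (2.1213 · 2.7386) = 1.75 / 5.8095 = 0.3012
  r[X_2,X_2] = 1 (diagonal).

R is symmetric with unit diagonal. Assembling:

R = [[1, 0.3012],
 [0.3012, 1]]


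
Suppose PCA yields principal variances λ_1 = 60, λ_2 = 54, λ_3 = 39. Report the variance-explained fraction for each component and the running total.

Step 1 — total variance = trace(Sigma) = Σ λ_i = 60 + 54 + 39 = 153.

Step 2 — fraction explained by component i = λ_i / Σ λ:
  PC1: 60/153 = 0.3922
  PC2: 54/153 = 0.3529
  PC3: 39/153 = 0.2549

Step 3 — cumulative fraction after k components = (λ_1 + ... + λ_k) / Σ λ:
  k = 1: 60/153 = 0.3922
  k = 2: (60 + 54)/153 = 114/153 = 0.7451
  k = 3: (60 + 54 + 39)/153 = 153/153 = 1

Summary (fraction, with percent):

explained: PC1 0.3922 (39.22%), PC2 0.3529 (35.29%), PC3 0.2549 (25.49%);  cumulative: 0.3922, 0.7451, 1


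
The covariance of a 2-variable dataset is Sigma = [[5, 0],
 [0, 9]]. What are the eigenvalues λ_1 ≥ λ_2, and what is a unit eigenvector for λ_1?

Step 1 — characteristic polynomial of 2×2 Sigma:
  det(Sigma - λI) = λ² - trace · λ + det = 0.
  trace = 5 + 9 = 14, det = 5·9 - (0)² = 45.
Step 2 — discriminant:
  Δ = trace² - 4·det = 196 - 180 = 16.
Step 3 — eigenvalues:
  λ = (trace ± √Δ)/2 = (14 ± 4)/2,
  λ_1 = 9,  λ_2 = 5.

Step 4 — unit eigenvector for λ_1: Sigma is diagonal, so its eigenvectors are the coordinate axes. λ_1 = 9 is the diagonal entry on the second coordinate axis, hence
  v_1 = (0, 1) (||v_1|| = 1).

λ_1 = 9,  λ_2 = 5;  v_1 ≈ (0, 1)


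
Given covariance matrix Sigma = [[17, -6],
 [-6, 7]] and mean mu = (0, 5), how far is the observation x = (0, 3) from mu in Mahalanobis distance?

Step 1 — centre the observation: (x - mu) = (0, -2).

Step 2 — invert Sigma. det(Sigma) = 17·7 - (-6)² = 83.
  Sigma^{-1} = (1/det) · [[d, -b], [-b, a]] = [[0.0843, 0.0723],
 [0.0723, 0.2048]].

Step 3 — form the quadratic (x - mu)^T · Sigma^{-1} · (x - mu):
  Sigma^{-1} · (x - mu) = (-0.1446, -0.4096).
  (x - mu)^T · [Sigma^{-1} · (x - mu)] = (0)·(-0.1446) + (-2)·(-0.4096) = 0.8193.

Step 4 — take square root: d = √(0.8193) ≈ 0.9051.

d(x, mu) = √(0.8193) ≈ 0.9051


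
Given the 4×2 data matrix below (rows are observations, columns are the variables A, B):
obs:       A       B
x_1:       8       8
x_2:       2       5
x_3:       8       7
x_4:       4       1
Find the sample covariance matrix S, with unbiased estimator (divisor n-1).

Step 1 — column means:
  mean(A) = (8 + 2 + 8 + 4) / 4 = 22/4 = 5.5
  mean(B) = (8 + 5 + 7 + 1) / 4 = 21/4 = 5.25

Step 2 — sample covariance S[i,j] = (1/(n-1)) · Σ_k (x_{k,i} - mean_i) · (x_{k,j} - mean_j), with n-1 = 3.
  S[A,A] = ((2.5)·(2.5) + (-3.5)·(-3.5) + (2.5)·(2.5) + (-1.5)·(-1.5)) / 3 = 27/3 = 9
  S[A,B] = ((2.5)·(2.75) + (-3.5)·(-0.25) + (2.5)·(1.75) + (-1.5)·(-4.25)) / 3 = 18.5/3 = 6.1667
  S[B,B] = ((2.75)·(2.75) + (-0.25)·(-0.25) + (1.75)·(1.75) + (-4.25)·(-4.25)) / 3 = 28.75/3 = 9.5833

S is symmetric (S[j,i] = S[i,j]). Assembling:

S = [[9, 6.1667],
 [6.1667, 9.5833]]


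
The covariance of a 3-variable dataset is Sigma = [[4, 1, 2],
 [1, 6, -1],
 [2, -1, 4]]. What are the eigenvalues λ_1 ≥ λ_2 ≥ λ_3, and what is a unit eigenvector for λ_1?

Step 1 — characteristic polynomial p(λ) = det(λI - Sigma) = λ³ - tr·λ² + c_1·λ - det, where tr = trace, c_1 = sum of the principal 2×2 minors, det = det(Sigma):
  tr = 4 + 6 + 4 = 14,
  c_1 = (4·6 - (1)²) + (4·4 - (2)²) + (6·4 - (-1)²) = 23 + 12 + 23 = 58,
  det = 4·(6·4 - (-1)²) - (1)·((1)·4 - (-1)·(2)) + (2)·((1)·(-1) - 6·(2)) = 4·(23) - (1)·(6) + (2)·(-13) = 60.
  So p(λ) = λ³ - 14λ² + 58λ - 60.
Step 2 — look for an integer root (rational root theorem: any rational root is an integer divisor of 60). Testing λ = 6:
  p(6) = 216 - 504 + 348 - 60 = 0  ✓
  Dividing out (λ - 6): p(λ) = (λ - 6)(λ² - 8λ + 10).
Step 3 — remaining eigenvalues from the quadratic λ² - 8λ + 10 = 0:
  Δ = 8² - 4·10 = 64 - 40 = 24,  λ = (8 ± √24)/2 = (8 ± 4.899)/2 ≈ 6.4495 or 1.5505.
  Sorted: λ_1 = 6.4495,  λ_2 = 6,  λ_3 = 1.5505  (check: sum = 14 = tr ✓).

Step 4 — unit eigenvector for λ_1 ≈ 6.4495: v spans the null space of (Sigma - λ_1 I), whose rows are
  r_1 = (-2.4495, 1, 2),  r_2 = (1, -0.4495, -1),  r_3 = (2, -1, -2.4495).
  v is orthogonal to every row, so take v ∝ r_1 × r_2 = ((1)·(-1) - (2)·(-0.4495), (2)·(1) - (-2.4495)·(-1), (-2.4495)·(-0.4495) - (1)·(1)) ≈ (-0.101, -0.4495, 0.101).
  Rescale (multiply by -1 so the first nonzero entry is positive): u = (0.101, 0.4495, -0.101).
  ||u|| = √((0.101)² + (0.4495)² + (-0.101)²) = √(0.2225) ≈ 0.4716,  v_1 = u/||u|| ≈ (0.2142, 0.953, -0.2142) (||v_1|| = 1).

λ_1 = 6.4495,  λ_2 = 6,  λ_3 = 1.5505;  v_1 ≈ (0.2142, 0.953, -0.2142)


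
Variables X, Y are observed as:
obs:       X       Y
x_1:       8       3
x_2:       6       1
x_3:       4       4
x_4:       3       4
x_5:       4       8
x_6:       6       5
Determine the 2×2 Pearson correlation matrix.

Step 1 — column means:
  mean(X) = (8 + 6 + 4 + 3 + 4 + 6) / 6 = 31/6 = 5.1667
  mean(Y) = (3 + 1 + 4 + 4 + 8 + 5) / 6 = 25/6 = 4.1667

Step 2 — sample variances and covariances s[i,j] = (1/(n-1)) · Σ_k (x_{k,i} - mean_i) · (x_{k,j} - mean_j), with n-1 = 5:
  s[X,X] = ((2.8333)·(2.8333) + (0.8333)·(0.8333) + (-1.1667)·(-1.1667) + (-2.1667)·(-2.1667) + (-1.1667)·(-1.1667) + (0.8333)·(0.8333)) / 5 = 16.8333/5 = 3.3667
  s[X,Y] = ((2.8333)·(-1.1667) + (0.8333)·(-3.1667) + (-1.1667)·(-0.1667) + (-2.1667)·(-0.1667) + (-1.1667)·(3.8333) + (0.8333)·(0.8333)) / 5 = -9.1667/5 = -1.8333
  s[Y,Y] = ((-1.1667)·(-1.1667) + (-3.1667)·(-3.1667) + (-0.1667)·(-0.1667) + (-0.1667)·(-0.1667) + (3.8333)·(3.8333) + (0.8333)·(0.8333)) / 5 = 26.8333/5 = 5.3667
  Sample standard deviations s_i = √(s[i,i]):
  s(X) = √(3.3667) = 1.8348
  s(Y) = √(5.3667) = 2.3166

Step 3 — r_{ij} = s_{ij} / (s_i · s_j):
  r[X,X] = 1 (diagonal).
  r[X,Y] = -1.8333 / (1.8348 · 2.3166) = -1.8333 / 4.2506 = -0.4313
  r[Y,Y] = 1 (diagonal).

R is symmetric with unit diagonal. Assembling:

R = [[1, -0.4313],
 [-0.4313, 1]]


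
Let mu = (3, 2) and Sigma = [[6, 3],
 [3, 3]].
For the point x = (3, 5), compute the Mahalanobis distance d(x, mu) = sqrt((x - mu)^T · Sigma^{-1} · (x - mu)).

Step 1 — centre the observation: (x - mu) = (0, 3).

Step 2 — invert Sigma. det(Sigma) = 6·3 - (3)² = 9.
  Sigma^{-1} = (1/det) · [[d, -b], [-b, a]] = [[0.3333, -0.3333],
 [-0.3333, 0.6667]].

Step 3 — form the quadratic (x - mu)^T · Sigma^{-1} · (x - mu):
  Sigma^{-1} · (x - mu) = (-1, 2).
  (x - mu)^T · [Sigma^{-1} · (x - mu)] = (0)·(-1) + (3)·(2) = 6.

Step 4 — take square root: d = √(6) ≈ 2.4495.

d(x, mu) = √(6) ≈ 2.4495


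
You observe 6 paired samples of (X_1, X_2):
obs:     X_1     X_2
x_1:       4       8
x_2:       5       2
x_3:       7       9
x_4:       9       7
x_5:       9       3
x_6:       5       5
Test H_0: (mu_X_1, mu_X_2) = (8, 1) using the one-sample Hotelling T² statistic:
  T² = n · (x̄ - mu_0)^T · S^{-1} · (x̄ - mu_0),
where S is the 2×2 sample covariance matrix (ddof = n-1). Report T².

Step 1 — sample mean vector:
  mean(X_1) = (4 + 5 + 7 + 9 + 9 + 5) / 6 = 39/6 = 6.5
  mean(X_2) = (8 + 2 + 9 + 7 + 3 + 5) / 6 = 34/6 = 5.6667
  x̄ = (6.5, 5.6667),  deviation x̄ - mu_0 = (6.5, 5.6667) - (8, 1) = (-1.5, 4.6667).

Step 2 — sample covariance matrix, S[i,j] = (1/(n-1)) · Σ_k (x_{k,i} - mean_i) · (x_{k,j} - mean_j), divisor n-1 = 5:
  S[X_1,X_1] = ((-2.5)·(-2.5) + (-1.5)·(-1.5) + (0.5)·(0.5) + (2.5)·(2.5) + (2.5)·(2.5) + (-1.5)·(-1.5)) / 5 = 23.5/5 = 4.7
  S[X_1,X_2] = ((-2.5)·(2.3333) + (-1.5)·(-3.6667) + (0.5)·(3.3333) + (2.5)·(1.3333) + (2.5)·(-2.6667) + (-1.5)·(-0.6667)) / 5 = -1/5 = -0.2
  S[X_2,X_2] = ((2.3333)·(2.3333) + (-3.6667)·(-3.6667) + (3.3333)·(3.3333) + (1.3333)·(1.3333) + (-2.6667)·(-2.6667) + (-0.6667)·(-0.6667)) / 5 = 39.3333/5 = 7.8667
  S = [[4.7, -0.2],
 [-0.2, 7.8667]].

Step 3 — invert S. det(S) = 4.7·7.8667 - (-0.2)² = 36.9333.
  S^{-1} = (1/det) · [[d, -b], [-b, a]] = [[0.213, 0.0054],
 [0.0054, 0.1273]].

Step 4 — quadratic form (x̄ - mu_0)^T · S^{-1} · (x̄ - mu_0):
  S^{-1} · (x̄ - mu_0) = (-0.2942, 0.5857),
  (x̄ - mu_0)^T · [...] = (-1.5)·(-0.2942) + (4.6667)·(0.5857) = 3.1748.

Step 5 — scale by n: T² = 6 · 3.1748 = 19.0487.

T² ≈ 19.0487


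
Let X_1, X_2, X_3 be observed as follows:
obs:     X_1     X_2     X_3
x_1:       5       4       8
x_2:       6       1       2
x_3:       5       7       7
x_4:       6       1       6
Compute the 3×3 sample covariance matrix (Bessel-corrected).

Step 1 — column means:
  mean(X_1) = (5 + 6 + 5 + 6) / 4 = 22/4 = 5.5
  mean(X_2) = (4 + 1 + 7 + 1) / 4 = 13/4 = 3.25
  mean(X_3) = (8 + 2 + 7 + 6) / 4 = 23/4 = 5.75

Step 2 — sample covariance S[i,j] = (1/(n-1)) · Σ_k (x_{k,i} - mean_i) · (x_{k,j} - mean_j), with n-1 = 3.
  S[X_1,X_1] = ((-0.5)·(-0.5) + (0.5)·(0.5) + (-0.5)·(-0.5) + (0.5)·(0.5)) / 3 = 1/3 = 0.3333
  S[X_1,X_2] = ((-0.5)·(0.75) + (0.5)·(-2.25) + (-0.5)·(3.75) + (0.5)·(-2.25)) / 3 = -4.5/3 = -1.5
  S[X_1,X_3] = ((-0.5)·(2.25) + (0.5)·(-3.75) + (-0.5)·(1.25) + (0.5)·(0.25)) / 3 = -3.5/3 = -1.1667
  S[X_2,X_2] = ((0.75)·(0.75) + (-2.25)·(-2.25) + (3.75)·(3.75) + (-2.25)·(-2.25)) / 3 = 24.75/3 = 8.25
  S[X_2,X_3] = ((0.75)·(2.25) + (-2.25)·(-3.75) + (3.75)·(1.25) + (-2.25)·(0.25)) / 3 = 14.25/3 = 4.75
  S[X_3,X_3] = ((2.25)·(2.25) + (-3.75)·(-3.75) + (1.25)·(1.25) + (0.25)·(0.25)) / 3 = 20.75/3 = 6.9167

S is symmetric (S[j,i] = S[i,j]). Assembling:

S = [[0.3333, -1.5, -1.1667],
 [-1.5, 8.25, 4.75],
 [-1.1667, 4.75, 6.9167]]


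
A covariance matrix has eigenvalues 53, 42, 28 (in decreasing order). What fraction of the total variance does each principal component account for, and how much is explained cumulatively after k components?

Step 1 — total variance = trace(Sigma) = Σ λ_i = 53 + 42 + 28 = 123.

Step 2 — fraction explained by component i = λ_i / Σ λ:
  PC1: 53/123 = 0.4309
  PC2: 42/123 = 0.3415
  PC3: 28/123 = 0.2276

Step 3 — cumulative fraction after k components = (λ_1 + ... + λ_k) / Σ λ:
  k = 1: 53/123 = 0.4309
  k = 2: (53 + 42)/123 = 95/123 = 0.7724
  k = 3: (53 + 42 + 28)/123 = 123/123 = 1

Summary (fraction, with percent):

explained: PC1 0.4309 (43.09%), PC2 0.3415 (34.15%), PC3 0.2276 (22.76%);  cumulative: 0.4309, 0.7724, 1


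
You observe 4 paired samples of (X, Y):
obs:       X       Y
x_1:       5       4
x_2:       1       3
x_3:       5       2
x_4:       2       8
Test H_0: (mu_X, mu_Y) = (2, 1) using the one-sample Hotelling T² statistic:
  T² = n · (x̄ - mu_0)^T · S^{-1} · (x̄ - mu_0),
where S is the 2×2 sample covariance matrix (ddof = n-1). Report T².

Step 1 — sample mean vector:
  mean(X) = (5 + 1 + 5 + 2) / 4 = 13/4 = 3.25
  mean(Y) = (4 + 3 + 2 + 8) / 4 = 17/4 = 4.25
  x̄ = (3.25, 4.25),  deviation x̄ - mu_0 = (3.25, 4.25) - (2, 1) = (1.25, 3.25).

Step 2 — sample covariance matrix, S[i,j] = (1/(n-1)) · Σ_k (x_{k,i} - mean_i) · (x_{k,j} - mean_j), divisor n-1 = 3:
  S[X,X] = ((1.75)·(1.75) + (-2.25)·(-2.25) + (1.75)·(1.75) + (-1.25)·(-1.25)) / 3 = 12.75/3 = 4.25
  S[X,Y] = ((1.75)·(-0.25) + (-2.25)·(-1.25) + (1.75)·(-2.25) + (-1.25)·(3.75)) / 3 = -6.25/3 = -2.0833
  S[Y,Y] = ((-0.25)·(-0.25) + (-1.25)·(-1.25) + (-2.25)·(-2.25) + (3.75)·(3.75)) / 3 = 20.75/3 = 6.9167
  S = [[4.25, -2.0833],
 [-2.0833, 6.9167]].

Step 3 — invert S. det(S) = 4.25·6.9167 - (-2.0833)² = 25.0556.
  S^{-1} = (1/det) · [[d, -b], [-b, a]] = [[0.2761, 0.0831],
 [0.0831, 0.1696]].

Step 4 — quadratic form (x̄ - mu_0)^T · S^{-1} · (x̄ - mu_0):
  S^{-1} · (x̄ - mu_0) = (0.6153, 0.6552),
  (x̄ - mu_0)^T · [...] = (1.25)·(0.6153) + (3.25)·(0.6552) = 2.8986.

Step 5 — scale by n: T² = 4 · 2.8986 = 11.5942.

T² ≈ 11.5942


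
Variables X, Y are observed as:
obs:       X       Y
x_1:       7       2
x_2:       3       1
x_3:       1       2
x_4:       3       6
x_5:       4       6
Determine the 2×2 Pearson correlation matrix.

Step 1 — column means:
  mean(X) = (7 + 3 + 1 + 3 + 4) / 5 = 18/5 = 3.6
  mean(Y) = (2 + 1 + 2 + 6 + 6) / 5 = 17/5 = 3.4

Step 2 — sample variances and covariances s[i,j] = (1/(n-1)) · Σ_k (x_{k,i} - mean_i) · (x_{k,j} - mean_j), with n-1 = 4:
  s[X,X] = ((3.4)·(3.4) + (-0.6)·(-0.6) + (-2.6)·(-2.6) + (-0.6)·(-0.6) + (0.4)·(0.4)) / 4 = 19.2/4 = 4.8
  s[X,Y] = ((3.4)·(-1.4) + (-0.6)·(-2.4) + (-2.6)·(-1.4) + (-0.6)·(2.6) + (0.4)·(2.6)) / 4 = -0.2/4 = -0.05
  s[Y,Y] = ((-1.4)·(-1.4) + (-2.4)·(-2.4) + (-1.4)·(-1.4) + (2.6)·(2.6) + (2.6)·(2.6)) / 4 = 23.2/4 = 5.8
  Sample standard deviations s_i = √(s[i,i]):
  s(X) = √(4.8) = 2.1909
  s(Y) = √(5.8) = 2.4083

Step 3 — r_{ij} = s_{ij} / (s_i · s_j):
  r[X,X] = 1 (diagonal).
  r[X,Y] = -0.05 / (2.1909 · 2.4083) = -0.05 / 5.2764 = -0.0095
  r[Y,Y] = 1 (diagonal).

R is symmetric with unit diagonal. Assembling:

R = [[1, -0.0095],
 [-0.0095, 1]]


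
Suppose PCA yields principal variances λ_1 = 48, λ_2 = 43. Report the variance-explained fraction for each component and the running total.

Step 1 — total variance = trace(Sigma) = Σ λ_i = 48 + 43 = 91.

Step 2 — fraction explained by component i = λ_i / Σ λ:
  PC1: 48/91 = 0.5275
  PC2: 43/91 = 0.4725

Step 3 — cumulative fraction after k components = (λ_1 + ... + λ_k) / Σ λ:
  k = 1: 48/91 = 0.5275
  k = 2: (48 + 43)/91 = 91/91 = 1

Summary (fraction, with percent):

explained: PC1 0.5275 (52.75%), PC2 0.4725 (47.25%);  cumulative: 0.5275, 1


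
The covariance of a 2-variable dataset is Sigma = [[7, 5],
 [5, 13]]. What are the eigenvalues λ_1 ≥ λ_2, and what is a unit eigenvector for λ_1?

Step 1 — characteristic polynomial of 2×2 Sigma:
  det(Sigma - λI) = λ² - trace · λ + det = 0.
  trace = 7 + 13 = 20, det = 7·13 - (5)² = 66.
Step 2 — discriminant:
  Δ = trace² - 4·det = 400 - 264 = 136.
Step 3 — eigenvalues:
  λ = (trace ± √Δ)/2 = (20 ± 11.6619)/2,
  λ_1 = 15.831,  λ_2 = 4.169.

Step 4 — unit eigenvector for λ_1: solve (Sigma - λ_1 I)v = 0. First row:
  (7 - 15.831)·v_x + (5)·v_y = 0, i.e. (-8.831)·v_x + (5)·v_y = 0,
  so v ∝ (b, λ_1 - a) = (5, 8.831) = u.
  ||u|| = √((5)² + (8.831)²) = √(102.9857) ≈ 10.1482,
  v_1 = u/||u|| ≈ (0.4927, 0.8702) (||v_1|| = 1).

λ_1 = 15.831,  λ_2 = 4.169;  v_1 ≈ (0.4927, 0.8702)


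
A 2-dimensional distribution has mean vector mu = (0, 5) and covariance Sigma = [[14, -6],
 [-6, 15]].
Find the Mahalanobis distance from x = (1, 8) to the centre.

Step 1 — centre the observation: (x - mu) = (1, 3).

Step 2 — invert Sigma. det(Sigma) = 14·15 - (-6)² = 174.
  Sigma^{-1} = (1/det) · [[d, -b], [-b, a]] = [[0.0862, 0.0345],
 [0.0345, 0.0805]].

Step 3 — form the quadratic (x - mu)^T · Sigma^{-1} · (x - mu):
  Sigma^{-1} · (x - mu) = (0.1897, 0.2759).
  (x - mu)^T · [Sigma^{-1} · (x - mu)] = (1)·(0.1897) + (3)·(0.2759) = 1.0172.

Step 4 — take square root: d = √(1.0172) ≈ 1.0086.

d(x, mu) = √(1.0172) ≈ 1.0086


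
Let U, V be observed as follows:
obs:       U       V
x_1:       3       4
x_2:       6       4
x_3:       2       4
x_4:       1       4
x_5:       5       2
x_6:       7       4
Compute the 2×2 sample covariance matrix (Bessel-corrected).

Step 1 — column means:
  mean(U) = (3 + 6 + 2 + 1 + 5 + 7) / 6 = 24/6 = 4
  mean(V) = (4 + 4 + 4 + 4 + 2 + 4) / 6 = 22/6 = 3.6667

Step 2 — sample covariance S[i,j] = (1/(n-1)) · Σ_k (x_{k,i} - mean_i) · (x_{k,j} - mean_j), with n-1 = 5.
  S[U,U] = ((-1)·(-1) + (2)·(2) + (-2)·(-2) + (-3)·(-3) + (1)·(1) + (3)·(3)) / 5 = 28/5 = 5.6
  S[U,V] = ((-1)·(0.3333) + (2)·(0.3333) + (-2)·(0.3333) + (-3)·(0.3333) + (1)·(-1.6667) + (3)·(0.3333)) / 5 = -2/5 = -0.4
  S[V,V] = ((0.3333)·(0.3333) + (0.3333)·(0.3333) + (0.3333)·(0.3333) + (0.3333)·(0.3333) + (-1.6667)·(-1.6667) + (0.3333)·(0.3333)) / 5 = 3.3333/5 = 0.6667

S is symmetric (S[j,i] = S[i,j]). Assembling:

S = [[5.6, -0.4],
 [-0.4, 0.6667]]
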